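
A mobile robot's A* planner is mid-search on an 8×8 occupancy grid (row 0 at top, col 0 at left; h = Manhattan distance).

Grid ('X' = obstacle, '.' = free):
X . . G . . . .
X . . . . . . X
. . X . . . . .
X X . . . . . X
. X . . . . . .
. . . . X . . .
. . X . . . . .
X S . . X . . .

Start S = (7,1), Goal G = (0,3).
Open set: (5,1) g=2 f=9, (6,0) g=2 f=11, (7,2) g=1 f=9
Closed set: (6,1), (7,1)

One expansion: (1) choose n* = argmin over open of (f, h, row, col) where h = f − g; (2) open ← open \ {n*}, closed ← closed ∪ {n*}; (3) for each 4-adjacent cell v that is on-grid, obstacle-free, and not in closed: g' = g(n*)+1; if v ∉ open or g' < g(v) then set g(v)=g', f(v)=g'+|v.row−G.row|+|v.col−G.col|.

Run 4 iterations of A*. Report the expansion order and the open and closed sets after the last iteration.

order=[(5,1) → (5,2) → (4,2) → (3,2)]; open=[(3,3) g=6 f=9, (4,3) g=5 f=9, (5,0) g=3 f=11, (5,3) g=4 f=9, (6,0) g=2 f=11, (7,2) g=1 f=9]; closed=[(3,2), (4,2), (5,1), (5,2), (6,1), (7,1)]

step 1: expand (5,1) (f=9, h=7) → closed; open now [(5,0) g=3 f=11, (5,2) g=3 f=9, (6,0) g=2 f=11, (7,2) g=1 f=9]
step 2: expand (5,2) (f=9, h=6) → closed; open now [(4,2) g=4 f=9, (5,0) g=3 f=11, (5,3) g=4 f=9, (6,0) g=2 f=11, (7,2) g=1 f=9]
step 3: expand (4,2) (f=9, h=5) → closed; open now [(3,2) g=5 f=9, (4,3) g=5 f=9, (5,0) g=3 f=11, (5,3) g=4 f=9, (6,0) g=2 f=11, (7,2) g=1 f=9]
step 4: expand (3,2) (f=9, h=4) → closed; open now [(3,3) g=6 f=9, (4,3) g=5 f=9, (5,0) g=3 f=11, (5,3) g=4 f=9, (6,0) g=2 f=11, (7,2) g=1 f=9]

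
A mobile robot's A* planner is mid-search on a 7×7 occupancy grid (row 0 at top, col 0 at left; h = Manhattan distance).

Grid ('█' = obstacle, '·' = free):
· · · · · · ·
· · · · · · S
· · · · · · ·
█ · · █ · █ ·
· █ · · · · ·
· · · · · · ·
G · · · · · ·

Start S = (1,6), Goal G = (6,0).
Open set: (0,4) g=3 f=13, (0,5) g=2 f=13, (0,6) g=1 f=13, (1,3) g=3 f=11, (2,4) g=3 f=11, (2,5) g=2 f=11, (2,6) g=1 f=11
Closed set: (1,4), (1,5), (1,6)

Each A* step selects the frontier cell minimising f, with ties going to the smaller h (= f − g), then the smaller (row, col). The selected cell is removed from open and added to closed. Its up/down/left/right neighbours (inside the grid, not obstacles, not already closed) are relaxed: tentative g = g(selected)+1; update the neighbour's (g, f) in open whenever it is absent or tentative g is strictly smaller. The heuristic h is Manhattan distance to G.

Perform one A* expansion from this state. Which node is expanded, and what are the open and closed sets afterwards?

expanded=(1,3); open=[(0,3) g=4 f=13, (0,4) g=3 f=13, (0,5) g=2 f=13, (0,6) g=1 f=13, (1,2) g=4 f=11, (2,3) g=4 f=11, (2,4) g=3 f=11, (2,5) g=2 f=11, (2,6) g=1 f=11]; closed=[(1,3), (1,4), (1,5), (1,6)]

step 1: expand (1,3) (f=11, h=8) → closed; open now [(0,3) g=4 f=13, (0,4) g=3 f=13, (0,5) g=2 f=13, (0,6) g=1 f=13, (1,2) g=4 f=11, (2,3) g=4 f=11, (2,4) g=3 f=11, (2,5) g=2 f=11, (2,6) g=1 f=11]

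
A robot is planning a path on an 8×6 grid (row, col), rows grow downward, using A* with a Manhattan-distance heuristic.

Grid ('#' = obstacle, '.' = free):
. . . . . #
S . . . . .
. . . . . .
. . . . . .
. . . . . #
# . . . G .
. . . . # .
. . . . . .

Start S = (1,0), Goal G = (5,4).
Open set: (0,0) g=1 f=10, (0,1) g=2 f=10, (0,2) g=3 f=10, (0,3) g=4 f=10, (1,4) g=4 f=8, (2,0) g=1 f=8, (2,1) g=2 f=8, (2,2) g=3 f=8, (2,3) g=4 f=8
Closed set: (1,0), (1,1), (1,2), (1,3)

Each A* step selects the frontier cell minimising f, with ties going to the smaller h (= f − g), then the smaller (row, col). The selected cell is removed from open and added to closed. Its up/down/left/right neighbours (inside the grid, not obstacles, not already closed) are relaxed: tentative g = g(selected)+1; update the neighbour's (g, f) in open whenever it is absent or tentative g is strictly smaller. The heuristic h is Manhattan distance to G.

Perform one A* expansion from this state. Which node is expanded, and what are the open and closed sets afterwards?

step 1: expand (1,4) (f=8, h=4) → closed; open now [(0,0) g=1 f=10, (0,1) g=2 f=10, (0,2) g=3 f=10, (0,3) g=4 f=10, (0,4) g=5 f=10, (1,5) g=5 f=10, (2,0) g=1 f=8, (2,1) g=2 f=8, (2,2) g=3 f=8, (2,3) g=4 f=8, (2,4) g=5 f=8]

expanded=(1,4); open=[(0,0) g=1 f=10, (0,1) g=2 f=10, (0,2) g=3 f=10, (0,3) g=4 f=10, (0,4) g=5 f=10, (1,5) g=5 f=10, (2,0) g=1 f=8, (2,1) g=2 f=8, (2,2) g=3 f=8, (2,3) g=4 f=8, (2,4) g=5 f=8]; closed=[(1,0), (1,1), (1,2), (1,3), (1,4)]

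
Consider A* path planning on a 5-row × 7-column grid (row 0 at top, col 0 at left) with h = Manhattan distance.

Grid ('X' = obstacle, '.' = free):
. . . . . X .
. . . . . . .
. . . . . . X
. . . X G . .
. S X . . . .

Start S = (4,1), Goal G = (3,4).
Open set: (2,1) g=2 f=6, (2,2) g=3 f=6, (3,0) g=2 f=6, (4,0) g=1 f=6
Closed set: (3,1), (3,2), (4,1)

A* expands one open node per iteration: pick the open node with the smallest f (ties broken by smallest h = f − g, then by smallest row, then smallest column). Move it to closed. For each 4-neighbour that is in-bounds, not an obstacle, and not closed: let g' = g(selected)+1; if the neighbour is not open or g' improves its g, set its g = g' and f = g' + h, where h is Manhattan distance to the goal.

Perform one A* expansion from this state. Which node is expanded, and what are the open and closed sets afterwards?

expanded=(2,2); open=[(1,2) g=4 f=8, (2,1) g=2 f=6, (2,3) g=4 f=6, (3,0) g=2 f=6, (4,0) g=1 f=6]; closed=[(2,2), (3,1), (3,2), (4,1)]

step 1: expand (2,2) (f=6, h=3) → closed; open now [(1,2) g=4 f=8, (2,1) g=2 f=6, (2,3) g=4 f=6, (3,0) g=2 f=6, (4,0) g=1 f=6]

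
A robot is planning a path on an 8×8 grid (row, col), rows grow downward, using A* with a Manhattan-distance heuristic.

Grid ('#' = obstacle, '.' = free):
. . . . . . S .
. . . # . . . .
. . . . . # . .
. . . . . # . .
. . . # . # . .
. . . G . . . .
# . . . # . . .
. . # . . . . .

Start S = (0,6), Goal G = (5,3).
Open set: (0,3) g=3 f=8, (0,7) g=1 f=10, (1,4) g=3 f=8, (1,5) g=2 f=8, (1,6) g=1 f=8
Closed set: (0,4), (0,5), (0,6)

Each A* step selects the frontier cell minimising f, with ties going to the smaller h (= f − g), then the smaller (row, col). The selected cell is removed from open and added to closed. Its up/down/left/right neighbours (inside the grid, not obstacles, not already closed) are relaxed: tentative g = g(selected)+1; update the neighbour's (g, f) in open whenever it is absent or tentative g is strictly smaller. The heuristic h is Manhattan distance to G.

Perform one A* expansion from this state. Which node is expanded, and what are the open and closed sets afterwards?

expanded=(0,3); open=[(0,2) g=4 f=10, (0,7) g=1 f=10, (1,4) g=3 f=8, (1,5) g=2 f=8, (1,6) g=1 f=8]; closed=[(0,3), (0,4), (0,5), (0,6)]

step 1: expand (0,3) (f=8, h=5) → closed; open now [(0,2) g=4 f=10, (0,7) g=1 f=10, (1,4) g=3 f=8, (1,5) g=2 f=8, (1,6) g=1 f=8]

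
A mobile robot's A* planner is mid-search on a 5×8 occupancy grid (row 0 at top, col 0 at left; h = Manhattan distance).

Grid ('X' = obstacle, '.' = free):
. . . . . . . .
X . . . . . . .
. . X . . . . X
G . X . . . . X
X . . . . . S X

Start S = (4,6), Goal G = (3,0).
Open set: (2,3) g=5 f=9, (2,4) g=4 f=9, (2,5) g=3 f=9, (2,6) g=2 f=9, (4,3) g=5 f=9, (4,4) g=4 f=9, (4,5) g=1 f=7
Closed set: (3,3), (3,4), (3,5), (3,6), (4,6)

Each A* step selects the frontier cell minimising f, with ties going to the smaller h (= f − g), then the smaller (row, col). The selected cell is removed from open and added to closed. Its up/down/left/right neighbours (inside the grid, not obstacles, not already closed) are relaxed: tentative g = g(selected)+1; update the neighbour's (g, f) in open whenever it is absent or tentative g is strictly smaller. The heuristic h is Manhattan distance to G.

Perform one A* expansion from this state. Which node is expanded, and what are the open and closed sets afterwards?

expanded=(4,5); open=[(2,3) g=5 f=9, (2,4) g=4 f=9, (2,5) g=3 f=9, (2,6) g=2 f=9, (4,3) g=5 f=9, (4,4) g=2 f=7]; closed=[(3,3), (3,4), (3,5), (3,6), (4,5), (4,6)]

step 1: expand (4,5) (f=7, h=6) → closed; open now [(2,3) g=5 f=9, (2,4) g=4 f=9, (2,5) g=3 f=9, (2,6) g=2 f=9, (4,3) g=5 f=9, (4,4) g=2 f=7]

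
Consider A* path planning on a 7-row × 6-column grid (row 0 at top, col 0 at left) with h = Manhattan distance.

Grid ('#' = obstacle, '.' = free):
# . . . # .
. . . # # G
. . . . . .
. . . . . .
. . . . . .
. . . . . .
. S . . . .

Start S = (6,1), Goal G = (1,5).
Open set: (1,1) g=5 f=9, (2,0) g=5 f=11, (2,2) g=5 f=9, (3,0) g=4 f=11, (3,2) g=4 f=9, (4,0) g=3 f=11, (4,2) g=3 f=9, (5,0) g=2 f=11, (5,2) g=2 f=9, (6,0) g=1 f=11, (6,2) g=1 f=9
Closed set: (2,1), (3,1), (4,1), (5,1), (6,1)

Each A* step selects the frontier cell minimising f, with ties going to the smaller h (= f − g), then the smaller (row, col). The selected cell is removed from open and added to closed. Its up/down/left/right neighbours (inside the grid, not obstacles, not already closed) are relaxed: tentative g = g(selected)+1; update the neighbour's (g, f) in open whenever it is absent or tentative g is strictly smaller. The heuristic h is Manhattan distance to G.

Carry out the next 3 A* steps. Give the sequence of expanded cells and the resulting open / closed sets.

step 1: expand (1,1) (f=9, h=4) → closed; open now [(0,1) g=6 f=11, (1,0) g=6 f=11, (1,2) g=6 f=9, (2,0) g=5 f=11, (2,2) g=5 f=9, (3,0) g=4 f=11, (3,2) g=4 f=9, (4,0) g=3 f=11, (4,2) g=3 f=9, (5,0) g=2 f=11, (5,2) g=2 f=9, (6,0) g=1 f=11, (6,2) g=1 f=9]
step 2: expand (1,2) (f=9, h=3) → closed; open now [(0,1) g=6 f=11, (0,2) g=7 f=11, (1,0) g=6 f=11, (2,0) g=5 f=11, (2,2) g=5 f=9, (3,0) g=4 f=11, (3,2) g=4 f=9, (4,0) g=3 f=11, (4,2) g=3 f=9, (5,0) g=2 f=11, (5,2) g=2 f=9, (6,0) g=1 f=11, (6,2) g=1 f=9]
step 3: expand (2,2) (f=9, h=4) → closed; open now [(0,1) g=6 f=11, (0,2) g=7 f=11, (1,0) g=6 f=11, (2,0) g=5 f=11, (2,3) g=6 f=9, (3,0) g=4 f=11, (3,2) g=4 f=9, (4,0) g=3 f=11, (4,2) g=3 f=9, (5,0) g=2 f=11, (5,2) g=2 f=9, (6,0) g=1 f=11, (6,2) g=1 f=9]

order=[(1,1) → (1,2) → (2,2)]; open=[(0,1) g=6 f=11, (0,2) g=7 f=11, (1,0) g=6 f=11, (2,0) g=5 f=11, (2,3) g=6 f=9, (3,0) g=4 f=11, (3,2) g=4 f=9, (4,0) g=3 f=11, (4,2) g=3 f=9, (5,0) g=2 f=11, (5,2) g=2 f=9, (6,0) g=1 f=11, (6,2) g=1 f=9]; closed=[(1,1), (1,2), (2,1), (2,2), (3,1), (4,1), (5,1), (6,1)]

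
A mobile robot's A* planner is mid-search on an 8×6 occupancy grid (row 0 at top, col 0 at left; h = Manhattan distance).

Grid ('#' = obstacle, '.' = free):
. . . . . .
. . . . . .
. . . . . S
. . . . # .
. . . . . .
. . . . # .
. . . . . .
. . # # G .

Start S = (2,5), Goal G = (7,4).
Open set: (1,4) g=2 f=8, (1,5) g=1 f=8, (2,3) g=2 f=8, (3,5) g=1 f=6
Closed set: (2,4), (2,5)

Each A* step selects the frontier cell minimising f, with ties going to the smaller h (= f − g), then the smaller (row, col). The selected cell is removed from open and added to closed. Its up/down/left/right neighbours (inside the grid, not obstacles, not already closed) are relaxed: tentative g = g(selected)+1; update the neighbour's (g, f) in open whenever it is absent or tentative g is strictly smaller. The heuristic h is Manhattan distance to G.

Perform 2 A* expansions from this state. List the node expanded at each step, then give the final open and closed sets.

order=[(3,5) → (4,5)]; open=[(1,4) g=2 f=8, (1,5) g=1 f=8, (2,3) g=2 f=8, (4,4) g=3 f=6, (5,5) g=3 f=6]; closed=[(2,4), (2,5), (3,5), (4,5)]

step 1: expand (3,5) (f=6, h=5) → closed; open now [(1,4) g=2 f=8, (1,5) g=1 f=8, (2,3) g=2 f=8, (4,5) g=2 f=6]
step 2: expand (4,5) (f=6, h=4) → closed; open now [(1,4) g=2 f=8, (1,5) g=1 f=8, (2,3) g=2 f=8, (4,4) g=3 f=6, (5,5) g=3 f=6]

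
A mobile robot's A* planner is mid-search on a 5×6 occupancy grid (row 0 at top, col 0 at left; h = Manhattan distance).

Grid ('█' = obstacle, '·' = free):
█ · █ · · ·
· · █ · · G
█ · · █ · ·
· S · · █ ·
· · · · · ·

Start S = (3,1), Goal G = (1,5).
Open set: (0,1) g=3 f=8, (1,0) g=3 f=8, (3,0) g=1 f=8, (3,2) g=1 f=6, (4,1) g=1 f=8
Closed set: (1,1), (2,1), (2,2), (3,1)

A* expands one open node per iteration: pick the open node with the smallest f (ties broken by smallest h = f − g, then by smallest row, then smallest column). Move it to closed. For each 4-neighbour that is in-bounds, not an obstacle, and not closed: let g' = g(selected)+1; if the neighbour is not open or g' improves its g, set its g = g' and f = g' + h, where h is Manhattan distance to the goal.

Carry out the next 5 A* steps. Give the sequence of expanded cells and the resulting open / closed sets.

order=[(3,2) → (3,3) → (0,1) → (1,0) → (4,3)]; open=[(3,0) g=1 f=8, (4,1) g=1 f=8, (4,2) g=2 f=8, (4,4) g=4 f=8]; closed=[(0,1), (1,0), (1,1), (2,1), (2,2), (3,1), (3,2), (3,3), (4,3)]

step 1: expand (3,2) (f=6, h=5) → closed; open now [(0,1) g=3 f=8, (1,0) g=3 f=8, (3,0) g=1 f=8, (3,3) g=2 f=6, (4,1) g=1 f=8, (4,2) g=2 f=8]
step 2: expand (3,3) (f=6, h=4) → closed; open now [(0,1) g=3 f=8, (1,0) g=3 f=8, (3,0) g=1 f=8, (4,1) g=1 f=8, (4,2) g=2 f=8, (4,3) g=3 f=8]
step 3: expand (0,1) (f=8, h=5) → closed; open now [(1,0) g=3 f=8, (3,0) g=1 f=8, (4,1) g=1 f=8, (4,2) g=2 f=8, (4,3) g=3 f=8]
step 4: expand (1,0) (f=8, h=5) → closed; open now [(3,0) g=1 f=8, (4,1) g=1 f=8, (4,2) g=2 f=8, (4,3) g=3 f=8]
step 5: expand (4,3) (f=8, h=5) → closed; open now [(3,0) g=1 f=8, (4,1) g=1 f=8, (4,2) g=2 f=8, (4,4) g=4 f=8]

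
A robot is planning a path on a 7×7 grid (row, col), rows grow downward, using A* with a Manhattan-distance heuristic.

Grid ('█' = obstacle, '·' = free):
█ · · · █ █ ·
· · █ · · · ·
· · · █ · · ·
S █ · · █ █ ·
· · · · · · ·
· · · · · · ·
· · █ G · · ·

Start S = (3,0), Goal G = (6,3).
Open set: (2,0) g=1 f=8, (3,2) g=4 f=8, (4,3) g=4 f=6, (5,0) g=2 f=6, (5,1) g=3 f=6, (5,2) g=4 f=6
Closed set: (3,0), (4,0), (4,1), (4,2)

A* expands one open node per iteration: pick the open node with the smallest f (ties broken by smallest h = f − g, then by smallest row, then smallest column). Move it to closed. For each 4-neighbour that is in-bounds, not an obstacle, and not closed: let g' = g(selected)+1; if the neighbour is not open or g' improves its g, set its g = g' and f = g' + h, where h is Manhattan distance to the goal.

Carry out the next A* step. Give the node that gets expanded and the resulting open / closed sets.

expanded=(4,3); open=[(2,0) g=1 f=8, (3,2) g=4 f=8, (3,3) g=5 f=8, (4,4) g=5 f=8, (5,0) g=2 f=6, (5,1) g=3 f=6, (5,2) g=4 f=6, (5,3) g=5 f=6]; closed=[(3,0), (4,0), (4,1), (4,2), (4,3)]

step 1: expand (4,3) (f=6, h=2) → closed; open now [(2,0) g=1 f=8, (3,2) g=4 f=8, (3,3) g=5 f=8, (4,4) g=5 f=8, (5,0) g=2 f=6, (5,1) g=3 f=6, (5,2) g=4 f=6, (5,3) g=5 f=6]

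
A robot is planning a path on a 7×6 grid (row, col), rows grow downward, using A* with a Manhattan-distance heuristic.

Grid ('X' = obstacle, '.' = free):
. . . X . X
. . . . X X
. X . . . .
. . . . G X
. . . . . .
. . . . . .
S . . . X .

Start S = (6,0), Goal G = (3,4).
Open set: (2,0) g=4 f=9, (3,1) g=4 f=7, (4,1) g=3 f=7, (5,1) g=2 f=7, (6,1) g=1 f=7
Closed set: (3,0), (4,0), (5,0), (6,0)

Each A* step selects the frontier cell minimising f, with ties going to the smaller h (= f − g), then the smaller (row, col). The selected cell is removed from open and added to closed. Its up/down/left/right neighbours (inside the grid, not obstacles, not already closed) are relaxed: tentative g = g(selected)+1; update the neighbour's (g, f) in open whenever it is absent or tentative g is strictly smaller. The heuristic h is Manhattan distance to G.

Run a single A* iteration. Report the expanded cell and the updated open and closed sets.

step 1: expand (3,1) (f=7, h=3) → closed; open now [(2,0) g=4 f=9, (3,2) g=5 f=7, (4,1) g=3 f=7, (5,1) g=2 f=7, (6,1) g=1 f=7]

expanded=(3,1); open=[(2,0) g=4 f=9, (3,2) g=5 f=7, (4,1) g=3 f=7, (5,1) g=2 f=7, (6,1) g=1 f=7]; closed=[(3,0), (3,1), (4,0), (5,0), (6,0)]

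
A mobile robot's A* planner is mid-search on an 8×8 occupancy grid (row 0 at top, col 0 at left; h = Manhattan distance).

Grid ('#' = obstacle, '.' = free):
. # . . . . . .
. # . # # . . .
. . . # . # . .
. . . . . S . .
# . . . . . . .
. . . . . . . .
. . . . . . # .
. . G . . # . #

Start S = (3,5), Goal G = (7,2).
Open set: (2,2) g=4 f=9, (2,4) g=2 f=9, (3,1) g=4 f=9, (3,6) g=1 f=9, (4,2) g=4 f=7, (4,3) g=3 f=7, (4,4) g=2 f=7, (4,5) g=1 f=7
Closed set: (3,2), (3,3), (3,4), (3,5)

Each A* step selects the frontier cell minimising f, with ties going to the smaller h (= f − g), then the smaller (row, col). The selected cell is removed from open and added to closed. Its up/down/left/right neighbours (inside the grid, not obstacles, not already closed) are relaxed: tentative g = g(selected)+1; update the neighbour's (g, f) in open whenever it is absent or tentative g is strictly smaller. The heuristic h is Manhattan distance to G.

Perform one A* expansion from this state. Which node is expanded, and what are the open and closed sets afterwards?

expanded=(4,2); open=[(2,2) g=4 f=9, (2,4) g=2 f=9, (3,1) g=4 f=9, (3,6) g=1 f=9, (4,1) g=5 f=9, (4,3) g=3 f=7, (4,4) g=2 f=7, (4,5) g=1 f=7, (5,2) g=5 f=7]; closed=[(3,2), (3,3), (3,4), (3,5), (4,2)]

step 1: expand (4,2) (f=7, h=3) → closed; open now [(2,2) g=4 f=9, (2,4) g=2 f=9, (3,1) g=4 f=9, (3,6) g=1 f=9, (4,1) g=5 f=9, (4,3) g=3 f=7, (4,4) g=2 f=7, (4,5) g=1 f=7, (5,2) g=5 f=7]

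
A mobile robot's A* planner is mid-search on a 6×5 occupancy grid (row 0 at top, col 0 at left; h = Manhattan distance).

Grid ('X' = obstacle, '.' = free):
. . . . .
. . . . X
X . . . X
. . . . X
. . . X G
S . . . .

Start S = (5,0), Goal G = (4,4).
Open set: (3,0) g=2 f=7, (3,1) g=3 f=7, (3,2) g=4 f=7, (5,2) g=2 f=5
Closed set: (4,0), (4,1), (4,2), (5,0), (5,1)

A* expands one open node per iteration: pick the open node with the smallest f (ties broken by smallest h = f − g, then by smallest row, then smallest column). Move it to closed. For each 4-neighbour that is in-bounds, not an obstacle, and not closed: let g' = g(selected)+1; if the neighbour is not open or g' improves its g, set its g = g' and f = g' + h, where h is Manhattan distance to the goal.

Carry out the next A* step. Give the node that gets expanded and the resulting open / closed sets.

step 1: expand (5,2) (f=5, h=3) → closed; open now [(3,0) g=2 f=7, (3,1) g=3 f=7, (3,2) g=4 f=7, (5,3) g=3 f=5]

expanded=(5,2); open=[(3,0) g=2 f=7, (3,1) g=3 f=7, (3,2) g=4 f=7, (5,3) g=3 f=5]; closed=[(4,0), (4,1), (4,2), (5,0), (5,1), (5,2)]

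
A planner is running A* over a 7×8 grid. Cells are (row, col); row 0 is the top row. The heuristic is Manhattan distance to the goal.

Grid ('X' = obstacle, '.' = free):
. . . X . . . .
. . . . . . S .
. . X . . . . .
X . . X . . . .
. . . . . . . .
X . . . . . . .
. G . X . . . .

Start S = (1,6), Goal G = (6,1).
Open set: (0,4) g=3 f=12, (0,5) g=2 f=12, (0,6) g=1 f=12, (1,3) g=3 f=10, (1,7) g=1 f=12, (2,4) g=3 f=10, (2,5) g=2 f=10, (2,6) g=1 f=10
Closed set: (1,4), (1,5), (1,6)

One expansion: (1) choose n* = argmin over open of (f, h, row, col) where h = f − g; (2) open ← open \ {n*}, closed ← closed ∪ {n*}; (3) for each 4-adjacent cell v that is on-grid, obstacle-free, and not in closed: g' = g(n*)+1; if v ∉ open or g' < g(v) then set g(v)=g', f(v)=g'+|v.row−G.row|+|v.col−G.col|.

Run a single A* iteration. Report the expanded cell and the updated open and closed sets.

expanded=(1,3); open=[(0,4) g=3 f=12, (0,5) g=2 f=12, (0,6) g=1 f=12, (1,2) g=4 f=10, (1,7) g=1 f=12, (2,3) g=4 f=10, (2,4) g=3 f=10, (2,5) g=2 f=10, (2,6) g=1 f=10]; closed=[(1,3), (1,4), (1,5), (1,6)]

step 1: expand (1,3) (f=10, h=7) → closed; open now [(0,4) g=3 f=12, (0,5) g=2 f=12, (0,6) g=1 f=12, (1,2) g=4 f=10, (1,7) g=1 f=12, (2,3) g=4 f=10, (2,4) g=3 f=10, (2,5) g=2 f=10, (2,6) g=1 f=10]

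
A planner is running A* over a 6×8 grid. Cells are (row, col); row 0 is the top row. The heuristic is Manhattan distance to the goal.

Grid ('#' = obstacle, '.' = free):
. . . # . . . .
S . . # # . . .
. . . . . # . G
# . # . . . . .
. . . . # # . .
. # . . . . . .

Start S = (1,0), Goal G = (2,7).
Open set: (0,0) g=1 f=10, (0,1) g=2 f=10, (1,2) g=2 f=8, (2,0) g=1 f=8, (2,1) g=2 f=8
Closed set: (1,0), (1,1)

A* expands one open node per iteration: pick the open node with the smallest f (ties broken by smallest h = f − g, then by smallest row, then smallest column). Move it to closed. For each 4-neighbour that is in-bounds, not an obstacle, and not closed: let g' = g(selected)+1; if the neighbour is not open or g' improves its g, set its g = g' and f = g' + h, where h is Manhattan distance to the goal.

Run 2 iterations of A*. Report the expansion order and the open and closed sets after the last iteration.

order=[(1,2) → (2,2)]; open=[(0,0) g=1 f=10, (0,1) g=2 f=10, (0,2) g=3 f=10, (2,0) g=1 f=8, (2,1) g=2 f=8, (2,3) g=4 f=8]; closed=[(1,0), (1,1), (1,2), (2,2)]

step 1: expand (1,2) (f=8, h=6) → closed; open now [(0,0) g=1 f=10, (0,1) g=2 f=10, (0,2) g=3 f=10, (2,0) g=1 f=8, (2,1) g=2 f=8, (2,2) g=3 f=8]
step 2: expand (2,2) (f=8, h=5) → closed; open now [(0,0) g=1 f=10, (0,1) g=2 f=10, (0,2) g=3 f=10, (2,0) g=1 f=8, (2,1) g=2 f=8, (2,3) g=4 f=8]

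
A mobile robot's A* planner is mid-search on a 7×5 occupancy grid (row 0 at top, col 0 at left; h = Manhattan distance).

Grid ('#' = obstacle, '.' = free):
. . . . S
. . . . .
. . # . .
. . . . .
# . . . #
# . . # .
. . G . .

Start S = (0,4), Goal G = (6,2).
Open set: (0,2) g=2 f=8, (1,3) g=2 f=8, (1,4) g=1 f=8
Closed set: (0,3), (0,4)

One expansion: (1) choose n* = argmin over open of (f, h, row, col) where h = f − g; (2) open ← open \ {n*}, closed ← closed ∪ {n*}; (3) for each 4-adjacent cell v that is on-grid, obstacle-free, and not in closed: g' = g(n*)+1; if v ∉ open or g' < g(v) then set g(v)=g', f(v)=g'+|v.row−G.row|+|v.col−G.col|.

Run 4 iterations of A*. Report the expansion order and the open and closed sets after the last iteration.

step 1: expand (0,2) (f=8, h=6) → closed; open now [(0,1) g=3 f=10, (1,2) g=3 f=8, (1,3) g=2 f=8, (1,4) g=1 f=8]
step 2: expand (1,2) (f=8, h=5) → closed; open now [(0,1) g=3 f=10, (1,1) g=4 f=10, (1,3) g=2 f=8, (1,4) g=1 f=8]
step 3: expand (1,3) (f=8, h=6) → closed; open now [(0,1) g=3 f=10, (1,1) g=4 f=10, (1,4) g=1 f=8, (2,3) g=3 f=8]
step 4: expand (2,3) (f=8, h=5) → closed; open now [(0,1) g=3 f=10, (1,1) g=4 f=10, (1,4) g=1 f=8, (2,4) g=4 f=10, (3,3) g=4 f=8]

order=[(0,2) → (1,2) → (1,3) → (2,3)]; open=[(0,1) g=3 f=10, (1,1) g=4 f=10, (1,4) g=1 f=8, (2,4) g=4 f=10, (3,3) g=4 f=8]; closed=[(0,2), (0,3), (0,4), (1,2), (1,3), (2,3)]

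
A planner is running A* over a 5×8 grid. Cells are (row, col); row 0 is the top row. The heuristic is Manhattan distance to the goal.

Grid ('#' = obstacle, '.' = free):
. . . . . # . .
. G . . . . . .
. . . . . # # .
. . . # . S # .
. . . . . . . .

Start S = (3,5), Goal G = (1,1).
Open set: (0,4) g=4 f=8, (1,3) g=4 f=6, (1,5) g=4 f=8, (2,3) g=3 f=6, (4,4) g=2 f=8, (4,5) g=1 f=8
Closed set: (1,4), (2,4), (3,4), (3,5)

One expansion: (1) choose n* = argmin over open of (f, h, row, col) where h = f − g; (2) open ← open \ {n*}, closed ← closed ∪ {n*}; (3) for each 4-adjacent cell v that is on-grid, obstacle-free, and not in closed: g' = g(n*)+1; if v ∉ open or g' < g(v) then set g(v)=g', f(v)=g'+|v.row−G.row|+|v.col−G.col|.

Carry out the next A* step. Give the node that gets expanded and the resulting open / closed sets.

step 1: expand (1,3) (f=6, h=2) → closed; open now [(0,3) g=5 f=8, (0,4) g=4 f=8, (1,2) g=5 f=6, (1,5) g=4 f=8, (2,3) g=3 f=6, (4,4) g=2 f=8, (4,5) g=1 f=8]

expanded=(1,3); open=[(0,3) g=5 f=8, (0,4) g=4 f=8, (1,2) g=5 f=6, (1,5) g=4 f=8, (2,3) g=3 f=6, (4,4) g=2 f=8, (4,5) g=1 f=8]; closed=[(1,3), (1,4), (2,4), (3,4), (3,5)]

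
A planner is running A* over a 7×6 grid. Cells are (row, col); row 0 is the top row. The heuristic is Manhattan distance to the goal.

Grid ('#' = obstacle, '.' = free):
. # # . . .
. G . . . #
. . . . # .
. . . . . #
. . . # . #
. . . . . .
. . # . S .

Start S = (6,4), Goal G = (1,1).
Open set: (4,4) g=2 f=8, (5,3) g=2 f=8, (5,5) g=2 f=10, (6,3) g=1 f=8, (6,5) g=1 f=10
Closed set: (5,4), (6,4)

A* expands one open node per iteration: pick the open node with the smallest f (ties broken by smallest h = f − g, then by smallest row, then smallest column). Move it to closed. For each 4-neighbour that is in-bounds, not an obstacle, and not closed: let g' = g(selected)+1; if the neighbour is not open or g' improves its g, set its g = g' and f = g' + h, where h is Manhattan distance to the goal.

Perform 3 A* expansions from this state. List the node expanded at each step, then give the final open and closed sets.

order=[(4,4) → (3,4) → (3,3)]; open=[(2,3) g=5 f=8, (3,2) g=5 f=8, (5,3) g=2 f=8, (5,5) g=2 f=10, (6,3) g=1 f=8, (6,5) g=1 f=10]; closed=[(3,3), (3,4), (4,4), (5,4), (6,4)]

step 1: expand (4,4) (f=8, h=6) → closed; open now [(3,4) g=3 f=8, (5,3) g=2 f=8, (5,5) g=2 f=10, (6,3) g=1 f=8, (6,5) g=1 f=10]
step 2: expand (3,4) (f=8, h=5) → closed; open now [(3,3) g=4 f=8, (5,3) g=2 f=8, (5,5) g=2 f=10, (6,3) g=1 f=8, (6,5) g=1 f=10]
step 3: expand (3,3) (f=8, h=4) → closed; open now [(2,3) g=5 f=8, (3,2) g=5 f=8, (5,3) g=2 f=8, (5,5) g=2 f=10, (6,3) g=1 f=8, (6,5) g=1 f=10]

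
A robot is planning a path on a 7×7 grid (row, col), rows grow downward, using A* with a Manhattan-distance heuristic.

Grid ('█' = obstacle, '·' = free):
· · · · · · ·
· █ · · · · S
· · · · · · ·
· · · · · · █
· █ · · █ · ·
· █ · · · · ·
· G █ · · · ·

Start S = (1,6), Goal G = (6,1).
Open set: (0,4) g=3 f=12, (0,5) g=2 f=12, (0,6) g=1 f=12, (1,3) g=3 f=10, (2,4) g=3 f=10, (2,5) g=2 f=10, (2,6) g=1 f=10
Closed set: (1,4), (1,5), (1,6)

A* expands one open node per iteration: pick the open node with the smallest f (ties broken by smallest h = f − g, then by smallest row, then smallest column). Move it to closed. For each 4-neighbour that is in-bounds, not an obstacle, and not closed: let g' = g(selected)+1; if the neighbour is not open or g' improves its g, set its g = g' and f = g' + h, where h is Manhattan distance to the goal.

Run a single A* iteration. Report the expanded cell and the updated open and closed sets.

expanded=(1,3); open=[(0,3) g=4 f=12, (0,4) g=3 f=12, (0,5) g=2 f=12, (0,6) g=1 f=12, (1,2) g=4 f=10, (2,3) g=4 f=10, (2,4) g=3 f=10, (2,5) g=2 f=10, (2,6) g=1 f=10]; closed=[(1,3), (1,4), (1,5), (1,6)]

step 1: expand (1,3) (f=10, h=7) → closed; open now [(0,3) g=4 f=12, (0,4) g=3 f=12, (0,5) g=2 f=12, (0,6) g=1 f=12, (1,2) g=4 f=10, (2,3) g=4 f=10, (2,4) g=3 f=10, (2,5) g=2 f=10, (2,6) g=1 f=10]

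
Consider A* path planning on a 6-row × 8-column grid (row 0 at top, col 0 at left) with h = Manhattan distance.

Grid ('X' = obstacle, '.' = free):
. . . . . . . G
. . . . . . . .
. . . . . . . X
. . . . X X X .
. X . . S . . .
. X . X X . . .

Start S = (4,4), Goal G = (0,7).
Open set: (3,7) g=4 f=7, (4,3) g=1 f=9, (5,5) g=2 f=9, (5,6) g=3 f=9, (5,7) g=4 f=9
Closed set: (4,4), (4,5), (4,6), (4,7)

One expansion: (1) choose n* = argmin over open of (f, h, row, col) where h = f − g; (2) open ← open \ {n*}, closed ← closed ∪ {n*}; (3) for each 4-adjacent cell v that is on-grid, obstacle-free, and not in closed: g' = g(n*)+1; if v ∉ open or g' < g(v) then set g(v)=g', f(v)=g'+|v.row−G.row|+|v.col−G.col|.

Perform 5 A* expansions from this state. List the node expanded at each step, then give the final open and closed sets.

order=[(3,7) → (5,7) → (5,6) → (5,5) → (4,3)]; open=[(3,3) g=2 f=9, (4,2) g=2 f=11]; closed=[(3,7), (4,3), (4,4), (4,5), (4,6), (4,7), (5,5), (5,6), (5,7)]

step 1: expand (3,7) (f=7, h=3) → closed; open now [(4,3) g=1 f=9, (5,5) g=2 f=9, (5,6) g=3 f=9, (5,7) g=4 f=9]
step 2: expand (5,7) (f=9, h=5) → closed; open now [(4,3) g=1 f=9, (5,5) g=2 f=9, (5,6) g=3 f=9]
step 3: expand (5,6) (f=9, h=6) → closed; open now [(4,3) g=1 f=9, (5,5) g=2 f=9]
step 4: expand (5,5) (f=9, h=7) → closed; open now [(4,3) g=1 f=9]
step 5: expand (4,3) (f=9, h=8) → closed; open now [(3,3) g=2 f=9, (4,2) g=2 f=11]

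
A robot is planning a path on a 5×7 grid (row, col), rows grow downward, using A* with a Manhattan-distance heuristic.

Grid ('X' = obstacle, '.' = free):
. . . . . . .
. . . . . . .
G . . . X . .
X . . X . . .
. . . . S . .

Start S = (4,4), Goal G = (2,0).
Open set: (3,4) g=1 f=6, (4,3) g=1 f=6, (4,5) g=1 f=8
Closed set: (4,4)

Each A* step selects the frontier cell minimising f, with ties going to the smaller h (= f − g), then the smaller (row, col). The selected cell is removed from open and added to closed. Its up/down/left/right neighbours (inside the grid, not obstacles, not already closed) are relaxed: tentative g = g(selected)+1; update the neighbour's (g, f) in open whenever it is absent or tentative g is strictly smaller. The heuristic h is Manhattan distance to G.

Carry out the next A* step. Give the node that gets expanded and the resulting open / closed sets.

step 1: expand (3,4) (f=6, h=5) → closed; open now [(3,5) g=2 f=8, (4,3) g=1 f=6, (4,5) g=1 f=8]

expanded=(3,4); open=[(3,5) g=2 f=8, (4,3) g=1 f=6, (4,5) g=1 f=8]; closed=[(3,4), (4,4)]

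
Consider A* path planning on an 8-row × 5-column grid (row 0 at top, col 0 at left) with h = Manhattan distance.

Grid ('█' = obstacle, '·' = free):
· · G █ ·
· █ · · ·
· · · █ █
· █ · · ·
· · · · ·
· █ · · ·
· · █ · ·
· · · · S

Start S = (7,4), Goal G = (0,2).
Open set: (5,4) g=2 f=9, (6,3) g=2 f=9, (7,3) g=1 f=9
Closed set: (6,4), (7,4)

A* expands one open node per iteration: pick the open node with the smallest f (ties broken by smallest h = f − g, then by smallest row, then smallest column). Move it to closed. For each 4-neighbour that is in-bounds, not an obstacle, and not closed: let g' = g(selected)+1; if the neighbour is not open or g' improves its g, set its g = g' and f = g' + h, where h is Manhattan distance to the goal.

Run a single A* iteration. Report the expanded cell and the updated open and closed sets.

expanded=(5,4); open=[(4,4) g=3 f=9, (5,3) g=3 f=9, (6,3) g=2 f=9, (7,3) g=1 f=9]; closed=[(5,4), (6,4), (7,4)]

step 1: expand (5,4) (f=9, h=7) → closed; open now [(4,4) g=3 f=9, (5,3) g=3 f=9, (6,3) g=2 f=9, (7,3) g=1 f=9]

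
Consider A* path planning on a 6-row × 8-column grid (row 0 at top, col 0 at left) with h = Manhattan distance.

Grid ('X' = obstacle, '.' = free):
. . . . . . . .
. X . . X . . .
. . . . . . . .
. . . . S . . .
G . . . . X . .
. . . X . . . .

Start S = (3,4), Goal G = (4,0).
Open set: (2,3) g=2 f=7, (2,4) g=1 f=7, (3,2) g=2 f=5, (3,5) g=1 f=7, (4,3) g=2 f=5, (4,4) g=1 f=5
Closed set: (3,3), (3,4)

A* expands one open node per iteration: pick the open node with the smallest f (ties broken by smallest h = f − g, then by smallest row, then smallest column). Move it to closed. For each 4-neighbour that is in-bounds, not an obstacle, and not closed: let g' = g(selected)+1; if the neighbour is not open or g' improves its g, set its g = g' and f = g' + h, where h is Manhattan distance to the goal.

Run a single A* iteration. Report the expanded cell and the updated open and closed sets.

expanded=(3,2); open=[(2,2) g=3 f=7, (2,3) g=2 f=7, (2,4) g=1 f=7, (3,1) g=3 f=5, (3,5) g=1 f=7, (4,2) g=3 f=5, (4,3) g=2 f=5, (4,4) g=1 f=5]; closed=[(3,2), (3,3), (3,4)]

step 1: expand (3,2) (f=5, h=3) → closed; open now [(2,2) g=3 f=7, (2,3) g=2 f=7, (2,4) g=1 f=7, (3,1) g=3 f=5, (3,5) g=1 f=7, (4,2) g=3 f=5, (4,3) g=2 f=5, (4,4) g=1 f=5]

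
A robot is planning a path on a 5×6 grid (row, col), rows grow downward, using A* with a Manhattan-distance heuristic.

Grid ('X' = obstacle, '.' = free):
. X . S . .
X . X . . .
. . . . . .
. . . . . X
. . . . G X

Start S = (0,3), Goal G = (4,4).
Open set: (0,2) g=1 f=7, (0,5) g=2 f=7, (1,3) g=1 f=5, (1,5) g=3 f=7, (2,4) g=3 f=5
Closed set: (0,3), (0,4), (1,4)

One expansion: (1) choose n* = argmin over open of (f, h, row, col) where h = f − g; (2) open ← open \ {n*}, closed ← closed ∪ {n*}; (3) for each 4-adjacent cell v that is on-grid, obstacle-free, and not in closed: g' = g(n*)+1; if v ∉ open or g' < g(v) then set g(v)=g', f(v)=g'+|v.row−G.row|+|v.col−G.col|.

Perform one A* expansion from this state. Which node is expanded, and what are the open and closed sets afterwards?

expanded=(2,4); open=[(0,2) g=1 f=7, (0,5) g=2 f=7, (1,3) g=1 f=5, (1,5) g=3 f=7, (2,3) g=4 f=7, (2,5) g=4 f=7, (3,4) g=4 f=5]; closed=[(0,3), (0,4), (1,4), (2,4)]

step 1: expand (2,4) (f=5, h=2) → closed; open now [(0,2) g=1 f=7, (0,5) g=2 f=7, (1,3) g=1 f=5, (1,5) g=3 f=7, (2,3) g=4 f=7, (2,5) g=4 f=7, (3,4) g=4 f=5]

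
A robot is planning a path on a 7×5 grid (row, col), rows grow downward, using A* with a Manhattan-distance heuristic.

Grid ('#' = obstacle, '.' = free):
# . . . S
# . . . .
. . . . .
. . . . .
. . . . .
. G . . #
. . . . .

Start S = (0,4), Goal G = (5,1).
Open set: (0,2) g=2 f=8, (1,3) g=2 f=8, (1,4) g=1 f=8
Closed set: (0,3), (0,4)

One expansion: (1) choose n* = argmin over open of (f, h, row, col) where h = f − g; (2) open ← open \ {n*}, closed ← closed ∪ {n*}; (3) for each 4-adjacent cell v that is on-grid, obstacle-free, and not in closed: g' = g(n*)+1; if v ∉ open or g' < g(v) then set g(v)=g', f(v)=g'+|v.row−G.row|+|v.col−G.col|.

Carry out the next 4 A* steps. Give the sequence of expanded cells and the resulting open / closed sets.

step 1: expand (0,2) (f=8, h=6) → closed; open now [(0,1) g=3 f=8, (1,2) g=3 f=8, (1,3) g=2 f=8, (1,4) g=1 f=8]
step 2: expand (0,1) (f=8, h=5) → closed; open now [(1,1) g=4 f=8, (1,2) g=3 f=8, (1,3) g=2 f=8, (1,4) g=1 f=8]
step 3: expand (1,1) (f=8, h=4) → closed; open now [(1,2) g=3 f=8, (1,3) g=2 f=8, (1,4) g=1 f=8, (2,1) g=5 f=8]
step 4: expand (2,1) (f=8, h=3) → closed; open now [(1,2) g=3 f=8, (1,3) g=2 f=8, (1,4) g=1 f=8, (2,0) g=6 f=10, (2,2) g=6 f=10, (3,1) g=6 f=8]

order=[(0,2) → (0,1) → (1,1) → (2,1)]; open=[(1,2) g=3 f=8, (1,3) g=2 f=8, (1,4) g=1 f=8, (2,0) g=6 f=10, (2,2) g=6 f=10, (3,1) g=6 f=8]; closed=[(0,1), (0,2), (0,3), (0,4), (1,1), (2,1)]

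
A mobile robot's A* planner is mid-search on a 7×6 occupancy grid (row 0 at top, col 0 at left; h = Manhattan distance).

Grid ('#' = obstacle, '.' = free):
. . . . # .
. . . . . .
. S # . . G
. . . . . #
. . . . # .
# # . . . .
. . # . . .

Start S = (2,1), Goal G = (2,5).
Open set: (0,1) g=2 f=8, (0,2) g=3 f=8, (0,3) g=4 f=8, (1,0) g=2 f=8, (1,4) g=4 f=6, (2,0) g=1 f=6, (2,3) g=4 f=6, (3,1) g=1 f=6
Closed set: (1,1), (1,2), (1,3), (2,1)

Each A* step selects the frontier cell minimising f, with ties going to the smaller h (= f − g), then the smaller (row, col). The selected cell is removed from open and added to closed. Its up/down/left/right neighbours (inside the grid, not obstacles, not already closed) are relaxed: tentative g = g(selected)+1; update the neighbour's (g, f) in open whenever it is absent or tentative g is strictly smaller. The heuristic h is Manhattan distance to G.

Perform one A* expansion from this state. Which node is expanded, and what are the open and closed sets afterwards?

expanded=(1,4); open=[(0,1) g=2 f=8, (0,2) g=3 f=8, (0,3) g=4 f=8, (1,0) g=2 f=8, (1,5) g=5 f=6, (2,0) g=1 f=6, (2,3) g=4 f=6, (2,4) g=5 f=6, (3,1) g=1 f=6]; closed=[(1,1), (1,2), (1,3), (1,4), (2,1)]

step 1: expand (1,4) (f=6, h=2) → closed; open now [(0,1) g=2 f=8, (0,2) g=3 f=8, (0,3) g=4 f=8, (1,0) g=2 f=8, (1,5) g=5 f=6, (2,0) g=1 f=6, (2,3) g=4 f=6, (2,4) g=5 f=6, (3,1) g=1 f=6]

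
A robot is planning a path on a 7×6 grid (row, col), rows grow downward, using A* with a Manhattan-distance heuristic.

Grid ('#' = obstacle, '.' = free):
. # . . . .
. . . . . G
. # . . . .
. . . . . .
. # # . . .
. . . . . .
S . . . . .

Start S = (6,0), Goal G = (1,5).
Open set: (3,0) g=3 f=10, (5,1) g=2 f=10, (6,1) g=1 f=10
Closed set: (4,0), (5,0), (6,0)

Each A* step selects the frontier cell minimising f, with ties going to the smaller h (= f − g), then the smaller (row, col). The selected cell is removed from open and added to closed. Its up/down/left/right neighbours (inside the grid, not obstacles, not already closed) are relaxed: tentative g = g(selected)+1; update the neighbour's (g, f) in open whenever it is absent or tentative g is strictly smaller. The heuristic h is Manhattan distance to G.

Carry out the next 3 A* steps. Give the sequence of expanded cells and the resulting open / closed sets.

order=[(3,0) → (2,0) → (1,0)]; open=[(0,0) g=6 f=12, (1,1) g=6 f=10, (3,1) g=4 f=10, (5,1) g=2 f=10, (6,1) g=1 f=10]; closed=[(1,0), (2,0), (3,0), (4,0), (5,0), (6,0)]

step 1: expand (3,0) (f=10, h=7) → closed; open now [(2,0) g=4 f=10, (3,1) g=4 f=10, (5,1) g=2 f=10, (6,1) g=1 f=10]
step 2: expand (2,0) (f=10, h=6) → closed; open now [(1,0) g=5 f=10, (3,1) g=4 f=10, (5,1) g=2 f=10, (6,1) g=1 f=10]
step 3: expand (1,0) (f=10, h=5) → closed; open now [(0,0) g=6 f=12, (1,1) g=6 f=10, (3,1) g=4 f=10, (5,1) g=2 f=10, (6,1) g=1 f=10]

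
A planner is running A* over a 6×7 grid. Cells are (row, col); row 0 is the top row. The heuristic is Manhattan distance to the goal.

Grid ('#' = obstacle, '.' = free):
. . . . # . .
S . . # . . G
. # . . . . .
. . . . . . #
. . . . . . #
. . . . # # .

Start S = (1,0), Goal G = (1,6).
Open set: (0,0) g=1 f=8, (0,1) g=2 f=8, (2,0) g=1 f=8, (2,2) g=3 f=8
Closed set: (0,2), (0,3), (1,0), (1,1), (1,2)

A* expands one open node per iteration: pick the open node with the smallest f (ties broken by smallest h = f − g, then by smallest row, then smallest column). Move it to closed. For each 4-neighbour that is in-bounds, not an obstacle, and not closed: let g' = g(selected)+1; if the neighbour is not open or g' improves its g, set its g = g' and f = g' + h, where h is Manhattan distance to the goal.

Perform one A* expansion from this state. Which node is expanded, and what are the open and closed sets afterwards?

step 1: expand (2,2) (f=8, h=5) → closed; open now [(0,0) g=1 f=8, (0,1) g=2 f=8, (2,0) g=1 f=8, (2,3) g=4 f=8, (3,2) g=4 f=10]

expanded=(2,2); open=[(0,0) g=1 f=8, (0,1) g=2 f=8, (2,0) g=1 f=8, (2,3) g=4 f=8, (3,2) g=4 f=10]; closed=[(0,2), (0,3), (1,0), (1,1), (1,2), (2,2)]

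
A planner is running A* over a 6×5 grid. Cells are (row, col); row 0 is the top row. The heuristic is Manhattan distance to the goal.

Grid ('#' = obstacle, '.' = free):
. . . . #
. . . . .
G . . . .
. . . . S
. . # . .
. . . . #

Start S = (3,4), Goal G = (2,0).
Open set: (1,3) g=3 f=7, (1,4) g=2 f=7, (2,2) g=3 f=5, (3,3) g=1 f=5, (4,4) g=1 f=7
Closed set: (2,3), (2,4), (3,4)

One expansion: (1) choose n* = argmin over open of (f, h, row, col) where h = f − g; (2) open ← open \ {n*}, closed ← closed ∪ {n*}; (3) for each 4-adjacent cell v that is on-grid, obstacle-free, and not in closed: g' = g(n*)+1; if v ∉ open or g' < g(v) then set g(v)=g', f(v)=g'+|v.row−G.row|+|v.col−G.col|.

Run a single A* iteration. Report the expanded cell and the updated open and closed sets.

step 1: expand (2,2) (f=5, h=2) → closed; open now [(1,2) g=4 f=7, (1,3) g=3 f=7, (1,4) g=2 f=7, (2,1) g=4 f=5, (3,2) g=4 f=7, (3,3) g=1 f=5, (4,4) g=1 f=7]

expanded=(2,2); open=[(1,2) g=4 f=7, (1,3) g=3 f=7, (1,4) g=2 f=7, (2,1) g=4 f=5, (3,2) g=4 f=7, (3,3) g=1 f=5, (4,4) g=1 f=7]; closed=[(2,2), (2,3), (2,4), (3,4)]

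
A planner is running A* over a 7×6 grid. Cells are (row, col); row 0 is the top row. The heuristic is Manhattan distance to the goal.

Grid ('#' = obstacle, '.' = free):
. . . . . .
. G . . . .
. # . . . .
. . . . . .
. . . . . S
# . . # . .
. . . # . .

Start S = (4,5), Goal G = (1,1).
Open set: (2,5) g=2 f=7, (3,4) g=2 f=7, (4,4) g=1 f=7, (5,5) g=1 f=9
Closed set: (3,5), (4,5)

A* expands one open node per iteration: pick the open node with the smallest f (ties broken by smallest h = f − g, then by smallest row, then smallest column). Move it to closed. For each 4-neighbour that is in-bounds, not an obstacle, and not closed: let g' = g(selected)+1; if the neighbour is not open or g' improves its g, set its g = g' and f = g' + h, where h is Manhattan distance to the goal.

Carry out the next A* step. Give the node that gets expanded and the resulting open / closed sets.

step 1: expand (2,5) (f=7, h=5) → closed; open now [(1,5) g=3 f=7, (2,4) g=3 f=7, (3,4) g=2 f=7, (4,4) g=1 f=7, (5,5) g=1 f=9]

expanded=(2,5); open=[(1,5) g=3 f=7, (2,4) g=3 f=7, (3,4) g=2 f=7, (4,4) g=1 f=7, (5,5) g=1 f=9]; closed=[(2,5), (3,5), (4,5)]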